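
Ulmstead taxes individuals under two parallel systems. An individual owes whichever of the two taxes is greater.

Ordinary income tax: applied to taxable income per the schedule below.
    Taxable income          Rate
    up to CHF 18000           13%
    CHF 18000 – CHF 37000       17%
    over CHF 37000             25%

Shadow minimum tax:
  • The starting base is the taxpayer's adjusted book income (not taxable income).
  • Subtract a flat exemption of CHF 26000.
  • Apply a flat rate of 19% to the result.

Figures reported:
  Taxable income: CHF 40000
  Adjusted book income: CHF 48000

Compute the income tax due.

CHF 6320

Shadow minimum tax:
  Base (adjusted book income): CHF 48000
  Less exemption CHF 26000 → base CHF 22000
  CHF 22000 × 19% = CHF 4180

Ordinary income tax:
  CHF 18000 × 13% = CHF 2340
  CHF 19000 × 17% = CHF 3230
  CHF 3000 × 25% = CHF 750
  → CHF 6320

CHF 6320 > CHF 4180, so the ordinary income tax governs.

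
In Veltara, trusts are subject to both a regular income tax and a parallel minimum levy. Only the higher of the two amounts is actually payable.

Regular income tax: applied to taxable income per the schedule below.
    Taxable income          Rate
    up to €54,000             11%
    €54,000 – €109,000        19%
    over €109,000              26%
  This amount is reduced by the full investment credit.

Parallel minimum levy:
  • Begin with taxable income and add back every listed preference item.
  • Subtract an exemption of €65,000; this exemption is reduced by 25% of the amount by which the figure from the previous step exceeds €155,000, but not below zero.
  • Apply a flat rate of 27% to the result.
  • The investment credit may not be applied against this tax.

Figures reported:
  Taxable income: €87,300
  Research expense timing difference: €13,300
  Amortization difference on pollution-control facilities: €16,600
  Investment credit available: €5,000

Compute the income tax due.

Parallel minimum levy:
  Adjusted income: €87,300 + €13,300 + €16,600 = €117,200
  Exemption: €117,200 ≤ €155,000, so full €65,000 applies
  Base: €117,200 − €65,000 = €52,200
  €52,200 × 27% = €14,094

Regular income tax:
  €54,000 × 11% = €5,940
  €33,300 × 19% = €6,327
  → €12,267
  Less investment credit €5,000 → €7,267

€14,094 > €7,267, so the parallel minimum levy is the binding amount.

€14,094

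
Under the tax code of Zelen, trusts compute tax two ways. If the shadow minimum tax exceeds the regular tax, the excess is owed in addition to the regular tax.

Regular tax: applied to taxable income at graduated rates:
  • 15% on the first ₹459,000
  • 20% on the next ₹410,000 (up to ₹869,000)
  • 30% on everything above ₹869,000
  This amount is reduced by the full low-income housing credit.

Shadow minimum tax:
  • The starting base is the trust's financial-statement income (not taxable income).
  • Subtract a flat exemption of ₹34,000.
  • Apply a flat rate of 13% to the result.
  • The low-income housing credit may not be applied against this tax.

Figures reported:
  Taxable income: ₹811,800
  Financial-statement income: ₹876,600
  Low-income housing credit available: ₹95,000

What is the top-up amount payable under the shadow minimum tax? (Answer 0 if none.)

₹65,128

Regular tax:
  ₹459,000 × 15% = ₹68,850
  ₹352,800 × 20% = ₹70,560
  → ₹139,410
  Less low-income housing credit ₹95,000 → ₹44,410

Shadow minimum tax:
  Base (financial-statement income): ₹876,600
  Less exemption ₹34,000 → base ₹842,600
  ₹842,600 × 13% = ₹109,538

Excess of shadow minimum tax over regular tax: ₹109,538 − ₹44,410 = ₹65,128.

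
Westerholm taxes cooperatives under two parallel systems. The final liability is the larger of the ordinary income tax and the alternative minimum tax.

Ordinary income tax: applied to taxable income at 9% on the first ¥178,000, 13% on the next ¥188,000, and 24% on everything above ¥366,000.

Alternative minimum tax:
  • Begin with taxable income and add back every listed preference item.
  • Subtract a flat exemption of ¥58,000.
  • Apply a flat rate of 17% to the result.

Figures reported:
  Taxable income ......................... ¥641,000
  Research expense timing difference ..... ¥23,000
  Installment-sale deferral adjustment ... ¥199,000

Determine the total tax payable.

Alternative minimum tax:
  Adjusted income: ¥641,000 + ¥23,000 + ¥199,000 = ¥863,000
  Less exemption ¥58,000 → base ¥805,000
  ¥805,000 × 17% = ¥136,850

Ordinary income tax:
  ¥178,000 × 9% = ¥16,020
  ¥188,000 × 13% = ¥24,440
  ¥275,000 × 24% = ¥66,000
  → ¥106,460

¥136,850 > ¥106,460, so the alternative minimum tax is the binding amount.

¥136,850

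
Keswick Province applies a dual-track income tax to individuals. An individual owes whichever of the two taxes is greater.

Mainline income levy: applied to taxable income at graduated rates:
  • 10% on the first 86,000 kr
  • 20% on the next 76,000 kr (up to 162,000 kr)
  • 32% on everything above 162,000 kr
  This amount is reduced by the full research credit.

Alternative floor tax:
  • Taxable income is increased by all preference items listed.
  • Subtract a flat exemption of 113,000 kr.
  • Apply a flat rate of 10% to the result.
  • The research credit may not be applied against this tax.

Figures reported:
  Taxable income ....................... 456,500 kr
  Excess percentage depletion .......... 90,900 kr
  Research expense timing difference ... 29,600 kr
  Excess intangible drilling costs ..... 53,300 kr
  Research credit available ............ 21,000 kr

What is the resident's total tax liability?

97,040 kr

Alternative floor tax:
  Adjusted income: 456,500 kr + 90,900 kr + 29,600 kr + 53,300 kr = 630,300 kr
  Less exemption 113,000 kr → base 517,300 kr
  517,300 kr × 10% = 51,730 kr

Mainline income levy:
  86,000 kr × 10% = 8,600 kr
  76,000 kr × 20% = 15,200 kr
  294,500 kr × 32% = 94,240 kr
  → 118,040 kr
  Less research credit 21,000 kr → 97,040 kr

97,040 kr > 51,730 kr, so the mainline income levy governs.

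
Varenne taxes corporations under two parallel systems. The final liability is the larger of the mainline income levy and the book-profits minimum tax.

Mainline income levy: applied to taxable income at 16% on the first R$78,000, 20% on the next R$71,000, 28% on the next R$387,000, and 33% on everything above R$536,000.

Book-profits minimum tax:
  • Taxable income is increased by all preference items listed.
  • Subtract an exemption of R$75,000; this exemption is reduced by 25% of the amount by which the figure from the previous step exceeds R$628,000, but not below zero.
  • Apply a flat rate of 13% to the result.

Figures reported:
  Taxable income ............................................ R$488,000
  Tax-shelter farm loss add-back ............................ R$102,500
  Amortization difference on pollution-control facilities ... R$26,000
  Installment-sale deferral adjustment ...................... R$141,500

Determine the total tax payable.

R$121,600

Book-profits minimum tax:
  Adjusted income: R$488,000 + R$102,500 + R$26,000 + R$141,500 = R$758,000
  Exemption: R$75,000 − 25% × (R$758,000 − R$628,000) = R$75,000 − R$32,500 = R$42,500
  Base: R$758,000 − R$42,500 = R$715,500
  R$715,500 × 13% = R$93,015

Mainline income levy:
  R$78,000 × 16% = R$12,480
  R$71,000 × 20% = R$14,200
  R$339,000 × 28% = R$94,920
  → R$121,600

R$121,600 > R$93,015, so the mainline income levy governs.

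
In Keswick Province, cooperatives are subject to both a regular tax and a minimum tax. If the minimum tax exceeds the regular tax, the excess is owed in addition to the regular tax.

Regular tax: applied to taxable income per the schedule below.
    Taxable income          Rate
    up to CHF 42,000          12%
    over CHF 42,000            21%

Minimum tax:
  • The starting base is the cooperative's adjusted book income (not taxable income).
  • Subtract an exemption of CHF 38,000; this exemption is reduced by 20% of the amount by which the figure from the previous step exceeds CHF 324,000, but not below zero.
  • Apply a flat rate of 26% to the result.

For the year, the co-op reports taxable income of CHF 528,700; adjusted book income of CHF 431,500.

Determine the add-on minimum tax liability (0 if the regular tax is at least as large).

Minimum tax:
  Base (adjusted book income): CHF 431,500
  Exemption: CHF 38,000 − 20% × (CHF 431,500 − CHF 324,000) = CHF 38,000 − CHF 21,500 = CHF 16,500
  Base: CHF 431,500 − CHF 16,500 = CHF 415,000
  CHF 415,000 × 26% = CHF 107,900

Regular tax:
  CHF 42,000 × 12% = CHF 5,040
  CHF 486,700 × 21% = CHF 102,207
  → CHF 107,247

Excess of minimum tax over regular tax: CHF 107,900 − CHF 107,247 = CHF 653.

CHF 653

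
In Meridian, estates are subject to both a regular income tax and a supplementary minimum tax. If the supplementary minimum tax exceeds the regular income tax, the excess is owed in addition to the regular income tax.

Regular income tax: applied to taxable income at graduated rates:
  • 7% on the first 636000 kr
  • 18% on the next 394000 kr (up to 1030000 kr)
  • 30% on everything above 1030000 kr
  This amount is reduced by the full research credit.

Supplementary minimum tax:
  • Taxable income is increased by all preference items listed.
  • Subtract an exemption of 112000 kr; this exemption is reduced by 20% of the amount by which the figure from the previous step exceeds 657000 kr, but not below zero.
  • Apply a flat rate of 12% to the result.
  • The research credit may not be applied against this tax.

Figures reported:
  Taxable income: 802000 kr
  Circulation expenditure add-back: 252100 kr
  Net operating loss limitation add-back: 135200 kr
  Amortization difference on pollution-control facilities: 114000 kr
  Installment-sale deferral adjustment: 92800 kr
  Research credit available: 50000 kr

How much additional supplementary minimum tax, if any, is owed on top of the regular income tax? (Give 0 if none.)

Supplementary minimum tax:
  Adjusted income: 802000 kr + 252100 kr + 135200 kr + 114000 kr + 92800 kr = 1396100 kr
  Exemption: 20% × (1396100 kr − 657000 kr) = 147820 kr ≥ 112000 kr, so the exemption is fully phased out
  Base: 1396100 kr − 0 kr = 1396100 kr
  1396100 kr × 12% = 167532 kr

Regular income tax:
  636000 kr × 7% = 44520 kr
  166000 kr × 18% = 29880 kr
  → 74400 kr
  Less research credit 50000 kr → 24400 kr

Excess of supplementary minimum tax over regular income tax: 167532 kr − 24400 kr = 143132 kr.

143132 kr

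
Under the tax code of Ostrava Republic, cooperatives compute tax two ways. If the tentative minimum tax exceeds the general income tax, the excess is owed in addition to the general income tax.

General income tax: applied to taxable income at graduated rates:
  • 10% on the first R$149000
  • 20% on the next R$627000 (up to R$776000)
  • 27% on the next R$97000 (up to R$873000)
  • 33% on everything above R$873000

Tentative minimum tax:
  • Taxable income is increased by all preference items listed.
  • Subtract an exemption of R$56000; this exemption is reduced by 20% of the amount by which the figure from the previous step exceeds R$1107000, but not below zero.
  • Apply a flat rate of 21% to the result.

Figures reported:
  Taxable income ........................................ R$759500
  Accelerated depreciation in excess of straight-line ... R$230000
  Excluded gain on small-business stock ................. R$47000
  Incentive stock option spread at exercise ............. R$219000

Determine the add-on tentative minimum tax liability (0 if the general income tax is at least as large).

General income tax:
  R$149000 × 10% = R$14900
  R$610500 × 20% = R$122100
  → R$137000

Tentative minimum tax:
  Adjusted income: R$759500 + R$230000 + R$47000 + R$219000 = R$1255500
  Exemption: R$56000 − 20% × (R$1255500 − R$1107000) = R$56000 − R$29700 = R$26300
  Base: R$1255500 − R$26300 = R$1229200
  R$1229200 × 21% = R$258132

Excess of tentative minimum tax over general income tax: R$258132 − R$137000 = R$121132.

R$121132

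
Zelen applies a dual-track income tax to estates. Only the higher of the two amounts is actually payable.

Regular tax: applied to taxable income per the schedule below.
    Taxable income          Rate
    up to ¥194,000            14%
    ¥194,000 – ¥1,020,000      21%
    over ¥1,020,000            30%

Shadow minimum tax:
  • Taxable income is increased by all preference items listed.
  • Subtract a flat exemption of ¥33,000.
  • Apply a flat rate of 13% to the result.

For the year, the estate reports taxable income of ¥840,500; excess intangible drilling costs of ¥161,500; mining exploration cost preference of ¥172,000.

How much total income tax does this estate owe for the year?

¥162,925

Shadow minimum tax:
  Adjusted income: ¥840,500 + ¥161,500 + ¥172,000 = ¥1,174,000
  Less exemption ¥33,000 → base ¥1,141,000
  ¥1,141,000 × 13% = ¥148,330

Regular tax:
  ¥194,000 × 14% = ¥27,160
  ¥646,500 × 21% = ¥135,765
  → ¥162,925

¥162,925 > ¥148,330, so the regular tax governs.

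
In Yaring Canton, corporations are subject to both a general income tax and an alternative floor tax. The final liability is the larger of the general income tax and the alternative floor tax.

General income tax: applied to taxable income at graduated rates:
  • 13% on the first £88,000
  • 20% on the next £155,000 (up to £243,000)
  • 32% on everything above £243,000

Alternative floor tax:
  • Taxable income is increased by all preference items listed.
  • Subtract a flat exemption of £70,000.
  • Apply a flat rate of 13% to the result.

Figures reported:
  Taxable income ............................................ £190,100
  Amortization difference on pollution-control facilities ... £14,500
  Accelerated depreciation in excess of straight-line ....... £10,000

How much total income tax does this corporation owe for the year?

£31,860

General income tax:
  £88,000 × 13% = £11,440
  £102,100 × 20% = £20,420
  → £31,860

Alternative floor tax:
  Adjusted income: £190,100 + £14,500 + £10,000 = £214,600
  Less exemption £70,000 → base £144,600
  £144,600 × 13% = £18,798

£31,860 > £18,798, so the general income tax governs.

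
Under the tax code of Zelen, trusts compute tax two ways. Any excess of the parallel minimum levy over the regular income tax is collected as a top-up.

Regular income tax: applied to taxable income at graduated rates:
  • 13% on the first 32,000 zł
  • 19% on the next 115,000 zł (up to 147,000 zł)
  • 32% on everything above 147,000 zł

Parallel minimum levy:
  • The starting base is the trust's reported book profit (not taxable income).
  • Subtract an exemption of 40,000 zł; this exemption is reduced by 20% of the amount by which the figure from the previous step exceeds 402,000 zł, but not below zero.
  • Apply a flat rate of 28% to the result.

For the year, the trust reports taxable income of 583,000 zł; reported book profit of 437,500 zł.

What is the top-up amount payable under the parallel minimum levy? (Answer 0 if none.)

0 zł

Parallel minimum levy:
  Base (reported book profit): 437,500 zł
  Exemption: 40,000 zł − 20% × (437,500 zł − 402,000 zł) = 40,000 zł − 7,100 zł = 32,900 zł
  Base: 437,500 zł − 32,900 zł = 404,600 zł
  404,600 zł × 28% = 113,288 zł

Regular income tax:
  32,000 zł × 13% = 4,160 zł
  115,000 zł × 19% = 21,850 zł
  436,000 zł × 32% = 139,520 zł
  → 165,530 zł

113,288 zł ≤ 165,530 zł, so no add-on is due.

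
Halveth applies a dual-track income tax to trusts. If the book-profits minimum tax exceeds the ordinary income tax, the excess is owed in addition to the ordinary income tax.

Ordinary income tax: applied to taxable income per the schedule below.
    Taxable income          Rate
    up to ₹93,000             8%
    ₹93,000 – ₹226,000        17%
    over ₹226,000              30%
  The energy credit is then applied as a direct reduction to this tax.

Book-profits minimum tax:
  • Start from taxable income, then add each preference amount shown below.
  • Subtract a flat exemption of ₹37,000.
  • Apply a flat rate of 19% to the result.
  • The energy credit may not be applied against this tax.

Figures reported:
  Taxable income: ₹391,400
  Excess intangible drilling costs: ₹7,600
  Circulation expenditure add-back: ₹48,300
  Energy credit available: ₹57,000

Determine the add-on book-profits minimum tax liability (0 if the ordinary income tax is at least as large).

₹55,287

Ordinary income tax:
  ₹93,000 × 8% = ₹7,440
  ₹133,000 × 17% = ₹22,610
  ₹165,400 × 30% = ₹49,620
  → ₹79,670
  Less energy credit ₹57,000 → ₹22,670

Book-profits minimum tax:
  Adjusted income: ₹391,400 + ₹7,600 + ₹48,300 = ₹447,300
  Less exemption ₹37,000 → base ₹410,300
  ₹410,300 × 19% = ₹77,957

Excess of book-profits minimum tax over ordinary income tax: ₹77,957 − ₹22,670 = ₹55,287.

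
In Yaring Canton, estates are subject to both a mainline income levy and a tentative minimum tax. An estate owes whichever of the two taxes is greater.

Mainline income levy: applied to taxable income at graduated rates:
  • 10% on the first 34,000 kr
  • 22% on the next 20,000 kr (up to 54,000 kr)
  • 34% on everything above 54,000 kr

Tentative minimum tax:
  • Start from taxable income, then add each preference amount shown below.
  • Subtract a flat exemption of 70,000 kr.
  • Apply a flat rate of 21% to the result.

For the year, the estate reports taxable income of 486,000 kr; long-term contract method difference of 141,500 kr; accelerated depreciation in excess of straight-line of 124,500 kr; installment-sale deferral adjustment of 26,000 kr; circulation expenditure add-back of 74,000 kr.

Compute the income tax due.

164,220 kr

Tentative minimum tax:
  Adjusted income: 486,000 kr + 141,500 kr + 124,500 kr + 26,000 kr + 74,000 kr = 852,000 kr
  Less exemption 70,000 kr → base 782,000 kr
  782,000 kr × 21% = 164,220 kr

Mainline income levy:
  34,000 kr × 10% = 3,400 kr
  20,000 kr × 22% = 4,400 kr
  432,000 kr × 34% = 146,880 kr
  → 154,680 kr

164,220 kr > 154,680 kr, so the tentative minimum tax is the binding amount.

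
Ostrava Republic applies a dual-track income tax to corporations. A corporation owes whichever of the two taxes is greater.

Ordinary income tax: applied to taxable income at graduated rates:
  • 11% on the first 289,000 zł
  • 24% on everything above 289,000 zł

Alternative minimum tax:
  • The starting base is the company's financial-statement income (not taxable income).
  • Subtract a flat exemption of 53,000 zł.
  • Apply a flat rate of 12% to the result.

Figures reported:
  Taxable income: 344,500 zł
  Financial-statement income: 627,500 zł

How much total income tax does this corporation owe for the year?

Alternative minimum tax:
  Base (financial-statement income): 627,500 zł
  Less exemption 53,000 zł → base 574,500 zł
  574,500 zł × 12% = 68,940 zł

Ordinary income tax:
  289,000 zł × 11% = 31,790 zł
  55,500 zł × 24% = 13,320 zł
  → 45,110 zł

68,940 zł > 45,110 zł, so the alternative minimum tax is the binding amount.

68,940 zł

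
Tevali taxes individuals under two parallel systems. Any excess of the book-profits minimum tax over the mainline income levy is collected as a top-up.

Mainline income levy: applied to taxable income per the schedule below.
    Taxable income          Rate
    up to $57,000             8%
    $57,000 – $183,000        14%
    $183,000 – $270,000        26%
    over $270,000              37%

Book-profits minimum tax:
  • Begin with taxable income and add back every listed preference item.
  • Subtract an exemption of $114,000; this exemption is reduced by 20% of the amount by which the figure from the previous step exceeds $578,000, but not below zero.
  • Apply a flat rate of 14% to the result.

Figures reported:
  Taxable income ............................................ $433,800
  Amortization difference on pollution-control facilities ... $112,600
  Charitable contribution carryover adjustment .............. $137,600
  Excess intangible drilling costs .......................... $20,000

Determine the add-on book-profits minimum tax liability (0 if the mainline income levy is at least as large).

$0

Book-profits minimum tax:
  Adjusted income: $433,800 + $112,600 + $137,600 + $20,000 = $704,000
  Exemption: $114,000 − 20% × ($704,000 − $578,000) = $114,000 − $25,200 = $88,800
  Base: $704,000 − $88,800 = $615,200
  $615,200 × 14% = $86,128

Mainline income levy:
  $57,000 × 8% = $4,560
  $126,000 × 14% = $17,640
  $87,000 × 26% = $22,620
  $163,800 × 37% = $60,606
  → $105,426

$86,128 ≤ $105,426, so no add-on is due.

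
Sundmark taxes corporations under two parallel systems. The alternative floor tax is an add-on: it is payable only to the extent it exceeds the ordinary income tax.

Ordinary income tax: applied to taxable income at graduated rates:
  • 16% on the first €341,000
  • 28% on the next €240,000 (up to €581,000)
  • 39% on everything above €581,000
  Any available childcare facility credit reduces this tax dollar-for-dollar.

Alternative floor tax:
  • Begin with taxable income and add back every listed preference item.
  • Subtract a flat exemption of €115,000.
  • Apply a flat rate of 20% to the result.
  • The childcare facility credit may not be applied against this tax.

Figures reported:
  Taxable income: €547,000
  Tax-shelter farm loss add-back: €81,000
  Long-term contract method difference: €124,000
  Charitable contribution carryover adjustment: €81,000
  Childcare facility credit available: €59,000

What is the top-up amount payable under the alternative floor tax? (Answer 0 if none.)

€90,360

Ordinary income tax:
  €341,000 × 16% = €54,560
  €206,000 × 28% = €57,680
  → €112,240
  Less childcare facility credit €59,000 → €53,240

Alternative floor tax:
  Adjusted income: €547,000 + €81,000 + €124,000 + €81,000 = €833,000
  Less exemption €115,000 → base €718,000
  €718,000 × 20% = €143,600

Excess of alternative floor tax over ordinary income tax: €143,600 − €53,240 = €90,360.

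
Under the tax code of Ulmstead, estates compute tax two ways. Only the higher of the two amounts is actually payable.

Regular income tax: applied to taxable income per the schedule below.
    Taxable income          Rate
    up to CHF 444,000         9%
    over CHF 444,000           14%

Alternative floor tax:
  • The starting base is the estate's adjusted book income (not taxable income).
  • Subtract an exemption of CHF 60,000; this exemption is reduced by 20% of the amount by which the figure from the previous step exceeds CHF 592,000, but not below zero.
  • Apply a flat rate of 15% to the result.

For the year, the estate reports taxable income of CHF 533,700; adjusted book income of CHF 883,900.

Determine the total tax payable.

Alternative floor tax:
  Base (adjusted book income): CHF 883,900
  Exemption: CHF 60,000 − 20% × (CHF 883,900 − CHF 592,000) = CHF 60,000 − CHF 58,380 = CHF 1,620
  Base: CHF 883,900 − CHF 1,620 = CHF 882,280
  CHF 882,280 × 15% = CHF 132,342

Regular income tax:
  CHF 444,000 × 9% = CHF 39,960
  CHF 89,700 × 14% = CHF 12,558
  → CHF 52,518

CHF 132,342 > CHF 52,518, so the alternative floor tax is the binding amount.

CHF 132,342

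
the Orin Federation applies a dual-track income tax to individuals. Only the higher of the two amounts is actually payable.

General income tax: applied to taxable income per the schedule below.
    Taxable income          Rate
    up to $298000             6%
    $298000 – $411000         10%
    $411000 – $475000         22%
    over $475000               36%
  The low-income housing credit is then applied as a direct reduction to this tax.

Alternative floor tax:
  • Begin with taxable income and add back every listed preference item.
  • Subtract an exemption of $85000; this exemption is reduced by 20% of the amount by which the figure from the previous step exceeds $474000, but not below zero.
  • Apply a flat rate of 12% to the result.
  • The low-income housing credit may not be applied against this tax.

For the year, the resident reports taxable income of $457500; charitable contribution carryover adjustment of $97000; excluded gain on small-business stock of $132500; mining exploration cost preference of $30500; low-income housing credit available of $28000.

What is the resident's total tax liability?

General income tax:
  $298000 × 6% = $17880
  $113000 × 10% = $11300
  $46500 × 22% = $10230
  → $39410
  Less low-income housing credit $28000 → $11410

Alternative floor tax:
  Adjusted income: $457500 + $97000 + $132500 + $30500 = $717500
  Exemption: $85000 − 20% × ($717500 − $474000) = $85000 − $48700 = $36300
  Base: $717500 − $36300 = $681200
  $681200 × 12% = $81744

$81744 > $11410, so the alternative floor tax is the binding amount.

$81744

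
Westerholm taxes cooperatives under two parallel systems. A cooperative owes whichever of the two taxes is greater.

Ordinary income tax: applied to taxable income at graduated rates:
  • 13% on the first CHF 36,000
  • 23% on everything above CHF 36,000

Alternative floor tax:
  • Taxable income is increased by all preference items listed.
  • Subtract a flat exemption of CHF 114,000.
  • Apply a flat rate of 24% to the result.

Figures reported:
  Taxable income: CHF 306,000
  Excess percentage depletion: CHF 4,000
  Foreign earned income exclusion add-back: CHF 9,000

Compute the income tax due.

Alternative floor tax:
  Adjusted income: CHF 306,000 + CHF 4,000 + CHF 9,000 = CHF 319,000
  Less exemption CHF 114,000 → base CHF 205,000
  CHF 205,000 × 24% = CHF 49,200

Ordinary income tax:
  CHF 36,000 × 13% = CHF 4,680
  CHF 270,000 × 23% = CHF 62,100
  → CHF 66,780

CHF 66,780 > CHF 49,200, so the ordinary income tax governs.

CHF 66,780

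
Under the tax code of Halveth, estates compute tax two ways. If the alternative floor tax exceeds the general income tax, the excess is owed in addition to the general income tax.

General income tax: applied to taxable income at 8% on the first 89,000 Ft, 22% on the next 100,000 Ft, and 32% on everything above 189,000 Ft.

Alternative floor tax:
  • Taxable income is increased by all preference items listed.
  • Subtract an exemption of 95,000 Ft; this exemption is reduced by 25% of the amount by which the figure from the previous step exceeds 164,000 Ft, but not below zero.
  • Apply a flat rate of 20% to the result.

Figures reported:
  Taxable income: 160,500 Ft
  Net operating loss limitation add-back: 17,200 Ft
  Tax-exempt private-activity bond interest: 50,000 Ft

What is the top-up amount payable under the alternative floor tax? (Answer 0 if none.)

6,875 Ft

General income tax:
  89,000 Ft × 8% = 7,120 Ft
  71,500 Ft × 22% = 15,730 Ft
  → 22,850 Ft

Alternative floor tax:
  Adjusted income: 160,500 Ft + 17,200 Ft + 50,000 Ft = 227,700 Ft
  Exemption: 95,000 Ft − 25% × (227,700 Ft − 164,000 Ft) = 95,000 Ft − 15,925 Ft = 79,075 Ft
  Base: 227,700 Ft − 79,075 Ft = 148,625 Ft
  148,625 Ft × 20% = 29,725 Ft

Excess of alternative floor tax over general income tax: 29,725 Ft − 22,850 Ft = 6,875 Ft.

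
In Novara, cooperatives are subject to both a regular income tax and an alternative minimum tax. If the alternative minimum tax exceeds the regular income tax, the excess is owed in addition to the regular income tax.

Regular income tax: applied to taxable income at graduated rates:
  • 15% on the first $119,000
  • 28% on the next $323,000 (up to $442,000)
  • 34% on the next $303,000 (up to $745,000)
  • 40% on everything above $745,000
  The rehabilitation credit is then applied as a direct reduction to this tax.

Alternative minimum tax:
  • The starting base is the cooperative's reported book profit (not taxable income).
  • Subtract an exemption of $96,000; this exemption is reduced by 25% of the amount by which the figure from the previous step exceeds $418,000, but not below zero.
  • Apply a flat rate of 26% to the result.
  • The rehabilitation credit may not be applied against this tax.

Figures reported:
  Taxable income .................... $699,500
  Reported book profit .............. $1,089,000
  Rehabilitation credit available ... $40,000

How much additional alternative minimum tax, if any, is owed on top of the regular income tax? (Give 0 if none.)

$127,300

Alternative minimum tax:
  Base (reported book profit): $1,089,000
  Exemption: 25% × ($1,089,000 − $418,000) = $167,750 ≥ $96,000, so the exemption is fully phased out
  Base: $1,089,000 − $0 = $1,089,000
  $1,089,000 × 26% = $283,140

Regular income tax:
  $119,000 × 15% = $17,850
  $323,000 × 28% = $90,440
  $257,500 × 34% = $87,550
  → $195,840
  Less rehabilitation credit $40,000 → $155,840

Excess of alternative minimum tax over regular income tax: $283,140 − $155,840 = $127,300.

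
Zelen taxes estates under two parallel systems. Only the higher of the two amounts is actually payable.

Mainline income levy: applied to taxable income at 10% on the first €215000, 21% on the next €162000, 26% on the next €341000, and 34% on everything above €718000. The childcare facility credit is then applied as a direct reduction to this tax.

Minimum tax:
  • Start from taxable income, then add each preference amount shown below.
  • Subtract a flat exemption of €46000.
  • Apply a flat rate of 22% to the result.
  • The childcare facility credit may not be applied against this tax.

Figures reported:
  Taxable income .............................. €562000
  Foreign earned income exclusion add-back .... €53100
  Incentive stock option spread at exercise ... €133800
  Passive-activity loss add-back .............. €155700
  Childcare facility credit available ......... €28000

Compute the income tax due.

€188892

Mainline income levy:
  €215000 × 10% = €21500
  €162000 × 21% = €34020
  €185000 × 26% = €48100
  → €103620
  Less childcare facility credit €28000 → €75620

Minimum tax:
  Adjusted income: €562000 + €53100 + €133800 + €155700 = €904600
  Less exemption €46000 → base €858600
  €858600 × 22% = €188892

€188892 > €75620, so the minimum tax is the binding amount.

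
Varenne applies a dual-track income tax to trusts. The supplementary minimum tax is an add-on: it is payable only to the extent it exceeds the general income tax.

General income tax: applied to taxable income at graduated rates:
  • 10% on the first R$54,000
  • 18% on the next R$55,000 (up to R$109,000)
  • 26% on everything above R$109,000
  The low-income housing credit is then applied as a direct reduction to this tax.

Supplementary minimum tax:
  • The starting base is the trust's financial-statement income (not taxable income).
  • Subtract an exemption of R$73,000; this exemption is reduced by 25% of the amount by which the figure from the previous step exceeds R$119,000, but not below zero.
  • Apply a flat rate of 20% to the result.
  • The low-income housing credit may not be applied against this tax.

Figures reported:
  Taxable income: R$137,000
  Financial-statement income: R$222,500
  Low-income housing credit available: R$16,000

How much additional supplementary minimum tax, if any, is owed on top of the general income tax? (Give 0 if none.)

R$28,495

Supplementary minimum tax:
  Base (financial-statement income): R$222,500
  Exemption: R$73,000 − 25% × (R$222,500 − R$119,000) = R$73,000 − R$25,875 = R$47,125
  Base: R$222,500 − R$47,125 = R$175,375
  R$175,375 × 20% = R$35,075

General income tax:
  R$54,000 × 10% = R$5,400
  R$55,000 × 18% = R$9,900
  R$28,000 × 26% = R$7,280
  → R$22,580
  Less low-income housing credit R$16,000 → R$6,580

Excess of supplementary minimum tax over general income tax: R$35,075 − R$6,580 = R$28,495.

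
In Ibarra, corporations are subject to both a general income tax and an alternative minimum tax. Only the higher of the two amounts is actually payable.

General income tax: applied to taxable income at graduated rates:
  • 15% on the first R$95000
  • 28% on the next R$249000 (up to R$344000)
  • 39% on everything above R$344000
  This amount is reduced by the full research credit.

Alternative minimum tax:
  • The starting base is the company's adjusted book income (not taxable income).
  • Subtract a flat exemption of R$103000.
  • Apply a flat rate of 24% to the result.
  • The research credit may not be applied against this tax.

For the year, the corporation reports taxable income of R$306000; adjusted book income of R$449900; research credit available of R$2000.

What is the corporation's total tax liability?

General income tax:
  R$95000 × 15% = R$14250
  R$211000 × 28% = R$59080
  → R$73330
  Less research credit R$2000 → R$71330

Alternative minimum tax:
  Base (adjusted book income): R$449900
  Less exemption R$103000 → base R$346900
  R$346900 × 24% = R$83256

R$83256 > R$71330, so the alternative minimum tax is the binding amount.

R$83256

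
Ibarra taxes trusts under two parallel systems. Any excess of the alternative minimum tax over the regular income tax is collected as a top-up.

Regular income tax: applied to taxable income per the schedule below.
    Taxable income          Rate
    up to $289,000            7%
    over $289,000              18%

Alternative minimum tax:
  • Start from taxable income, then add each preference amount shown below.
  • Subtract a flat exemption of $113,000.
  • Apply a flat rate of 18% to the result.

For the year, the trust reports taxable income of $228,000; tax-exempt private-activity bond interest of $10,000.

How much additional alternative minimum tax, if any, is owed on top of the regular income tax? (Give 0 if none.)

$6,540

Alternative minimum tax:
  Adjusted income: $228,000 + $10,000 = $238,000
  Less exemption $113,000 → base $125,000
  $125,000 × 18% = $22,500

Regular income tax:
  $228,000 × 7% = $15,960

Excess of alternative minimum tax over regular income tax: $22,500 − $15,960 = $6,540.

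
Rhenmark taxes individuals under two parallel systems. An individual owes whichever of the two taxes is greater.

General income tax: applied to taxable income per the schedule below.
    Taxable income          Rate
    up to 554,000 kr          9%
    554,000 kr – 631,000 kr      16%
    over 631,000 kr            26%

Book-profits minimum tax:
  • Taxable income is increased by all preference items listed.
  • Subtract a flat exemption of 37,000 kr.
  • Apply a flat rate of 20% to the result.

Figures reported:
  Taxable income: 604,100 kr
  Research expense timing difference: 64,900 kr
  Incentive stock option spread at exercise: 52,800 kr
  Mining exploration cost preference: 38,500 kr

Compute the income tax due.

General income tax:
  554,000 kr × 9% = 49,860 kr
  50,100 kr × 16% = 8,016 kr
  → 57,876 kr

Book-profits minimum tax:
  Adjusted income: 604,100 kr + 64,900 kr + 52,800 kr + 38,500 kr = 760,300 kr
  Less exemption 37,000 kr → base 723,300 kr
  723,300 kr × 20% = 144,660 kr

144,660 kr > 57,876 kr, so the book-profits minimum tax is the binding amount.

144,660 kr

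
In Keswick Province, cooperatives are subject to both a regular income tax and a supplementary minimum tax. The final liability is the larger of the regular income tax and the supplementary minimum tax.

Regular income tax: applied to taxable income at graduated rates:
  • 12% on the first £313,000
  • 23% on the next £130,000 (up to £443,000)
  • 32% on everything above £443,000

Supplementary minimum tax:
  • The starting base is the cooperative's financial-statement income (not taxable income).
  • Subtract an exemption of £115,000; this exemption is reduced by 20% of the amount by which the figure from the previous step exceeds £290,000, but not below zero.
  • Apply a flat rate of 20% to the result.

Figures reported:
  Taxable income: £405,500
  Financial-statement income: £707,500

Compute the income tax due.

£135,200

Supplementary minimum tax:
  Base (financial-statement income): £707,500
  Exemption: £115,000 − 20% × (£707,500 − £290,000) = £115,000 − £83,500 = £31,500
  Base: £707,500 − £31,500 = £676,000
  £676,000 × 20% = £135,200

Regular income tax:
  £313,000 × 12% = £37,560
  £92,500 × 23% = £21,275
  → £58,835

£135,200 > £58,835, so the supplementary minimum tax is the binding amount.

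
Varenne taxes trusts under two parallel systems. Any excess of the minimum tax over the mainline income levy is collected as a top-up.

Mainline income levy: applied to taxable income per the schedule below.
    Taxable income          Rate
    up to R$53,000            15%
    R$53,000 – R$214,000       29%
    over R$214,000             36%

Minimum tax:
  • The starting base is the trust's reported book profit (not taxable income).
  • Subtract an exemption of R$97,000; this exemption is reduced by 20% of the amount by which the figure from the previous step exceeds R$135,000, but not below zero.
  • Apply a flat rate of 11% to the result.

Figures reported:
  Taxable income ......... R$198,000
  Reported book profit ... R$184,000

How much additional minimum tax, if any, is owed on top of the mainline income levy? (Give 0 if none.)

Mainline income levy:
  R$53,000 × 15% = R$7,950
  R$145,000 × 29% = R$42,050
  → R$50,000

Minimum tax:
  Base (reported book profit): R$184,000
  Exemption: R$97,000 − 20% × (R$184,000 − R$135,000) = R$97,000 − R$9,800 = R$87,200
  Base: R$184,000 − R$87,200 = R$96,800
  R$96,800 × 11% = R$10,648

R$10,648 ≤ R$50,000, so no add-on is due.

R$0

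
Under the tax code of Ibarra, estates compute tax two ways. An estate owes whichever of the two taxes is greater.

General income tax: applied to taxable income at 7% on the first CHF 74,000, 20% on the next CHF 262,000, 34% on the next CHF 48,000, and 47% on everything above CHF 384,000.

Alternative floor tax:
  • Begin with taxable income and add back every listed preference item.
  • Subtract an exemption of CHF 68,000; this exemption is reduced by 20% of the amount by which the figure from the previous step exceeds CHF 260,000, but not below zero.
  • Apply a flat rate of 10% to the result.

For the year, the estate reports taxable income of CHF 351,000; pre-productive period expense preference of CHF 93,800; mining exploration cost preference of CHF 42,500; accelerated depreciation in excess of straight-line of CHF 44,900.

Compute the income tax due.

CHF 62,680

Alternative floor tax:
  Adjusted income: CHF 351,000 + CHF 93,800 + CHF 42,500 + CHF 44,900 = CHF 532,200
  Exemption: CHF 68,000 − 20% × (CHF 532,200 − CHF 260,000) = CHF 68,000 − CHF 54,440 = CHF 13,560
  Base: CHF 532,200 − CHF 13,560 = CHF 518,640
  CHF 518,640 × 10% = CHF 51,864

General income tax:
  CHF 74,000 × 7% = CHF 5,180
  CHF 262,000 × 20% = CHF 52,400
  CHF 15,000 × 34% = CHF 5,100
  → CHF 62,680

CHF 62,680 > CHF 51,864, so the general income tax governs.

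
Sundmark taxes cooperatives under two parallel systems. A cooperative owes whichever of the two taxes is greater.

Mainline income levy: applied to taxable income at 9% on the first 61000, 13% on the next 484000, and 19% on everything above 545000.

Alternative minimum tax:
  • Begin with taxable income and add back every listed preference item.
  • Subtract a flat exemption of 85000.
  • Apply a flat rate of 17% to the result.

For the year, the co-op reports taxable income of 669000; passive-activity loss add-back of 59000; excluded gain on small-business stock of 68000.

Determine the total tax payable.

Alternative minimum tax:
  Adjusted income: 669000 + 59000 + 68000 = 796000
  Less exemption 85000 → base 711000
  711000 × 17% = 120870

Mainline income levy:
  61000 × 9% = 5490
  484000 × 13% = 62920
  124000 × 19% = 23560
  → 91970

120870 > 91970, so the alternative minimum tax is the binding amount.

120870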